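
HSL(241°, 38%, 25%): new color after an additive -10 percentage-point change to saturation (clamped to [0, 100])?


Original S = 38%
Adjustment = -10 percentage points
New S = 38 + (-10) = 28
Clamp to [0, 100] → 28
= HSL(241°, 28%, 25%)


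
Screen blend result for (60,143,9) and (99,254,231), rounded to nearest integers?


Screen: C = 255 - (255-A)×(255-B)/255, rounded to nearest integer
R: 255 - (255-60)×(255-99)/255 = 255 - 30420/255 ≈ 255 - 119.294 = 135.706 → 136
G: 255 - (255-143)×(255-254)/255 = 255 - 112/255 ≈ 255 - 0.439 = 254.561 → 255
B: 255 - (255-9)×(255-231)/255 = 255 - 5904/255 ≈ 255 - 23.153 = 231.847 → 232
= RGB(136, 255, 232)


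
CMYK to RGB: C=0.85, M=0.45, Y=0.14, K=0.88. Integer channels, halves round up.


R = 255 × (1-C) × (1-K) = 255 × 0.15 × 0.12 = 4.59 → 5
G = 255 × (1-M) × (1-K) = 255 × 0.55 × 0.12 = 16.83 → 17
B = 255 × (1-Y) × (1-K) = 255 × 0.86 × 0.12 = 26.316 → 26
= RGB(5, 17, 26)


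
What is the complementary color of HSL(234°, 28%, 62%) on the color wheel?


Complement = opposite side of color wheel = hue + 180°
H' = (234 + 180) mod 360 = 54°
S and L unchanged.
= HSL(54°, 28%, 62%)


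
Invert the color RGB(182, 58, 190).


Invert: (255-R, 255-G, 255-B)
R: 255-182 = 73
G: 255-58 = 197
B: 255-190 = 65
= RGB(73, 197, 65)


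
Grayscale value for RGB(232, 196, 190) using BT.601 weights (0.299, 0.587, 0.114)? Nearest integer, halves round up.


Gray = 0.299×R + 0.587×G + 0.114×B
Gray = 0.299×232 + 0.587×196 + 0.114×190
Gray = 69.368 + 115.052 + 21.660
Gray = 206.080 → round half up → 206
Gray = 206


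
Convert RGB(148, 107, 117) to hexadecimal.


R = 148 → 94 (hex)
G = 107 → 6B (hex)
B = 117 → 75 (hex)
Hex = #946B75


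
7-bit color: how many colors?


Colors = 2^bits = 2^7
= 128 colors


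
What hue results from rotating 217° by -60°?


New hue = (H + rotation) mod 360
New hue = (217 -60) mod 360
= 157 mod 360
= 157°


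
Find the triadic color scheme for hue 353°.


Triadic: equally spaced at 120° intervals
H1 = 353°
H2 = (353 + 120) mod 360 = 113°
H3 = (353 + 240) mod 360 = 233°
Triadic = 353°, 113°, 233°


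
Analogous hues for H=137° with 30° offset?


Base hue: 137°
Left analog: (137 - 30) mod 360 = 107°
Right analog: (137 + 30) mod 360 = 167°
Analogous hues = 107° and 167°


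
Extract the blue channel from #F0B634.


Color: #F0B634
R = F0 = 240
G = B6 = 182
B = 34 = 52
Blue = 52


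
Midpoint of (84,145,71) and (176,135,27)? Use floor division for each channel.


Midpoint: each channel = ⌊(C₁+C₂)/2⌋
R: ⌊(84+176)/2⌋ = 130
G: ⌊(145+135)/2⌋ = 140
B: ⌊(71+27)/2⌋ = 49
= RGB(130, 140, 49)


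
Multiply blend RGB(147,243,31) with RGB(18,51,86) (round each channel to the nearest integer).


Multiply: C = A×B/255, rounded to nearest integer
R: 147×18/255 = 2646/255 ≈ 10.376 → 10
G: 243×51/255 = 12393/255 ≈ 48.600 → 49
B: 31×86/255 = 2666/255 ≈ 10.455 → 10
= RGB(10, 49, 10)


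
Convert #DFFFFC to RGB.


DF → 223 (R)
FF → 255 (G)
FC → 252 (B)
= RGB(223, 255, 252)


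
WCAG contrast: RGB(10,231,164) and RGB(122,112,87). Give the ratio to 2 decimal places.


Linearize each sRGB channel c=v/255: c/12.92 if c ≤ 0.04045 else ((c+0.055)/1.055)^2.4
L = 0.2126×R_lin + 0.7152×G_lin + 0.0722×B_lin
Color 1 (10,231,164):
  R=10: 10/255≈0.0392 ≤ 0.04045 → 0.0392/12.92 ≈ 0.00304
  G=231: 231/255≈0.9059 > 0.04045 → ((0.9059+0.055)/1.055)^2.4 ≈ 0.79910
  B=164: 164/255≈0.6431 > 0.04045 → ((0.6431+0.055)/1.055)^2.4 ≈ 0.37124
  L1 = 0.2126×0.00304 + 0.7152×0.79910 + 0.0722×0.37124 ≈ 0.59897
Color 2 (122,112,87):
  R=122: 122/255≈0.4784 > 0.04045 → ((0.4784+0.055)/1.055)^2.4 ≈ 0.19462
  G=112: 112/255≈0.4392 > 0.04045 → ((0.4392+0.055)/1.055)^2.4 ≈ 0.16203
  B=87: 87/255≈0.3412 > 0.04045 → ((0.3412+0.055)/1.055)^2.4 ≈ 0.09531
  L2 = 0.2126×0.19462 + 0.7152×0.16203 + 0.0722×0.09531 ≈ 0.16414
Lighter = 0.59897, Darker = 0.16414
Ratio = (L_lighter + 0.05) / (L_darker + 0.05)
Ratio = (0.59897 + 0.05) / (0.16414 + 0.05) = 0.64897 / 0.21414 ≈ 3.0306
Ratio ≈ 3.03:1


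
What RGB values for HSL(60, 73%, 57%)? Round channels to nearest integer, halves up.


H=60°, S=0.73, L=0.57
C = (1-|2L-1|)×S = (1-|0.14|)×0.73 = 0.6278
H' = H/60 = 60/60 ≈ 1.0000; X = C×(1-|H' mod 2 - 1|) = 0.6278
m = L - C/2 = 0.57 - 0.3139 = 0.2561
Sector ⌊H'⌋ = 1 → (R',G',B') = (0.6278, 0.6278, 0.0)
RGB = ((R'+m)×255, (G'+m)×255, (B'+m)×255) = (225.3945, 225.3945, 65.3055)
Round half up → RGB(225, 225, 65)


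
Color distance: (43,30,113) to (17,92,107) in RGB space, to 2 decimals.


d = √[(R₁-R₂)² + (G₁-G₂)² + (B₁-B₂)²]
d = √[(43-17)² + (30-92)² + (113-107)²]
d = √[676 + 3844 + 36]
d = √4556
d ≈ 67.50


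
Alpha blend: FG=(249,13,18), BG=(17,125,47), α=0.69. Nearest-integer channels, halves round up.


C = α×F + (1-α)×B, with 1-α = 0.31
R: 0.69×249 + 0.31×17 = 171.81 + 5.27 = 177.08 → 177
G: 0.69×13 + 0.31×125 = 8.97 + 38.75 = 47.72 → 48
B: 0.69×18 + 0.31×47 = 12.42 + 14.57 = 26.99 → 27
= RGB(177, 48, 27)


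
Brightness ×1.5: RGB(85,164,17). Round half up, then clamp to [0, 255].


Multiply each channel by 1.5, round half up, clamp to [0, 255]
R: 85×1.5 = 127.5 → round → 128
G: 164×1.5 = 246
B: 17×1.5 = 25.5 → round → 26
= RGB(128, 246, 26)


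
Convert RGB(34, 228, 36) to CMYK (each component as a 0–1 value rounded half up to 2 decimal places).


R'=34/255≈0.1333, G'=228/255≈0.8941, B'=36/255≈0.1412
K = 1 - max(R',G',B') = 1 - 228/255 = 27/255 = 0.10588… → 0.11
(1-R'-K)/(1-K) simplifies to (max-R)/max with max = 228:
C = (228-34)/228 = 194/228 = 0.85087… → 0.85
M = (228-228)/228 = 0/228 = 0 → 0.00
Y = (228-36)/228 = 192/228 = 0.84210… → 0.84
= CMYK(0.85, 0.00, 0.84, 0.11)


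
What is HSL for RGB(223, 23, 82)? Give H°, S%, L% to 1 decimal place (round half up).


Normalize: R'=223/255≈0.8745, G'=23/255≈0.0902, B'=82/255≈0.3216
Max=223/255, Min=23/255, Δ=Max-Min=200/255
L = (Max+Min)/2 = (223+23)/510 = 246/510 = 0.48235… → L = 48.2%
L ≤ 0.5 → S = Δ/(Max+Min) = 200/(223+23) = 200/246 = 0.81300… → S = 81.3%
(the 1/255 factors cancel in S and H, so raw channel differences can be used)
Max is R' → H = 60 × (((G-B)/Δ) mod 6) = 60 × (((23-82)/200) mod 6)
  (-59)/200 = -0.295; negative, so add 6 → 5.705
  H = 60 × 5.705 = 342.3° → H = 342.3°
= HSL(342.3°, 81.3%, 48.2%)


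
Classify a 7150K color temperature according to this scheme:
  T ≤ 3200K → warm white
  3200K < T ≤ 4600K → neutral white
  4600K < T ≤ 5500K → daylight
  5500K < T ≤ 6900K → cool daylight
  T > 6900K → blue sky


Temperature: 7150K
7150K > 6900K → blue sky
Classification: blue sky


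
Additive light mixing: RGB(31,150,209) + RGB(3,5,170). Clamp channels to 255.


Additive: each channel = min(255, C₁+C₂)
R: 31+3 = 34 → 34
G: 150+5 = 155 → 155
B: 209+170 = 379 → 255
= RGB(34, 155, 255)


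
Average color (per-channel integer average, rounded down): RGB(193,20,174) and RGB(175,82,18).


Midpoint: each channel = ⌊(C₁+C₂)/2⌋
R: ⌊(193+175)/2⌋ = 184
G: ⌊(20+82)/2⌋ = 51
B: ⌊(174+18)/2⌋ = 96
= RGB(184, 51, 96)


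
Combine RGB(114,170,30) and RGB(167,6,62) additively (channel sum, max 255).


Additive: each channel = min(255, C₁+C₂)
R: 114+167 = 281 → 255
G: 170+6 = 176 → 176
B: 30+62 = 92 → 92
= RGB(255, 176, 92)


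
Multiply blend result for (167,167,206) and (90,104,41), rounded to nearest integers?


Multiply: C = A×B/255, rounded to nearest integer
R: 167×90/255 = 15030/255 ≈ 58.941 → 59
G: 167×104/255 = 17368/255 ≈ 68.110 → 68
B: 206×41/255 = 8446/255 ≈ 33.122 → 33
= RGB(59, 68, 33)


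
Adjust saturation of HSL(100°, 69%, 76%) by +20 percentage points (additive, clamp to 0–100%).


Original S = 69%
Adjustment = +20 percentage points
New S = 69 + (20) = 89
Clamp to [0, 100] → 89
= HSL(100°, 89%, 76%)


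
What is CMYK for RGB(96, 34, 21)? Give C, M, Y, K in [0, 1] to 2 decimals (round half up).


R'=96/255≈0.3765, G'=34/255≈0.1333, B'=21/255≈0.0824
K = 1 - max(R',G',B') = 1 - 96/255 = 159/255 = 0.62352… → 0.62
(1-R'-K)/(1-K) simplifies to (max-R)/max with max = 96:
C = (96-96)/96 = 0/96 = 0 → 0.00
M = (96-34)/96 = 62/96 = 0.64583… → 0.65
Y = (96-21)/96 = 75/96 = 0.78125 → 0.78
= CMYK(0.00, 0.65, 0.78, 0.62)


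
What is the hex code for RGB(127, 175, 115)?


R = 127 → 7F (hex)
G = 175 → AF (hex)
B = 115 → 73 (hex)
Hex = #7FAF73


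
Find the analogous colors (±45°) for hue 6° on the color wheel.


Base hue: 6°
Left analog: (6 - 45) mod 360 = 321°
Right analog: (6 + 45) mod 360 = 51°
Analogous hues = 321° and 51°


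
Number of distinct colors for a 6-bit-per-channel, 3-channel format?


Total bits = 6 bits/channel × 3 channels = 18 bits
Distinct colors = 2^18
= 262,144 colors


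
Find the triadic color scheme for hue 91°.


Triadic: equally spaced at 120° intervals
H1 = 91°
H2 = (91 + 120) mod 360 = 211°
H3 = (91 + 240) mod 360 = 331°
Triadic = 91°, 211°, 331°


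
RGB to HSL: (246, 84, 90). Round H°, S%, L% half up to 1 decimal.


Normalize: R'=246/255≈0.9647, G'=84/255≈0.3294, B'=90/255≈0.3529
Max=246/255, Min=84/255, Δ=Max-Min=162/255
L = (Max+Min)/2 = (246+84)/510 = 330/510 = 0.64705… → L = 64.7%
L > 0.5 → S = Δ/(2-Max-Min) = 162/(510-246-84) = 162/180 = 0.9 → S = 90.0%
(the 1/255 factors cancel in S and H, so raw channel differences can be used)
Max is R' → H = 60 × (((G-B)/Δ) mod 6) = 60 × (((84-90)/162) mod 6)
  (-6)/162 = -0.0370…; negative, so add 6 → 5.9629…
  H = 60 × 5.9629… = 357.777…° → H = 357.8°
= HSL(357.8°, 90.0%, 64.7%)


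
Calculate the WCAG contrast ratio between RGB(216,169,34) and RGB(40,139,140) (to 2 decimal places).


Linearize each sRGB channel c=v/255: c/12.92 if c ≤ 0.04045 else ((c+0.055)/1.055)^2.4
L = 0.2126×R_lin + 0.7152×G_lin + 0.0722×B_lin
Color 1 (216,169,34):
  R=216: 216/255≈0.8471 > 0.04045 → ((0.8471+0.055)/1.055)^2.4 ≈ 0.68669
  G=169: 169/255≈0.6627 > 0.04045 → ((0.6627+0.055)/1.055)^2.4 ≈ 0.39676
  B=34: 34/255≈0.1333 > 0.04045 → ((0.1333+0.055)/1.055)^2.4 ≈ 0.01600
  L1 = 0.2126×0.68669 + 0.7152×0.39676 + 0.0722×0.01600 ≈ 0.43090
Color 2 (40,139,140):
  R=40: 40/255≈0.1569 > 0.04045 → ((0.1569+0.055)/1.055)^2.4 ≈ 0.02122
  G=139: 139/255≈0.5451 > 0.04045 → ((0.5451+0.055)/1.055)^2.4 ≈ 0.25818
  B=140: 140/255≈0.5490 > 0.04045 → ((0.5490+0.055)/1.055)^2.4 ≈ 0.26225
  L2 = 0.2126×0.02122 + 0.7152×0.25818 + 0.0722×0.26225 ≈ 0.20810
Lighter = 0.43090, Darker = 0.20810
Ratio = (L_lighter + 0.05) / (L_darker + 0.05)
Ratio = (0.43090 + 0.05) / (0.20810 + 0.05) = 0.48090 / 0.25810 ≈ 1.8633
Ratio ≈ 1.86:1


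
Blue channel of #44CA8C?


Color: #44CA8C
R = 44 = 68
G = CA = 202
B = 8C = 140
Blue = 140


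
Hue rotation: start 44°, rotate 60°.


New hue = (H + rotation) mod 360
New hue = (44 + 60) mod 360
= 104 mod 360
= 104°


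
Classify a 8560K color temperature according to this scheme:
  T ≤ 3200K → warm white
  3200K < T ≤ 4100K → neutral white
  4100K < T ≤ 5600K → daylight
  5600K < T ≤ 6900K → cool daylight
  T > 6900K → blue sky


Temperature: 8560K
8560K > 6900K → blue sky
Classification: blue sky


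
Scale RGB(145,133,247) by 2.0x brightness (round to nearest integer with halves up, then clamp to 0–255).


Multiply each channel by 2.0, round half up, clamp to [0, 255]
R: 145×2.0 = 290 → clamp → 255
G: 133×2.0 = 266 → clamp → 255
B: 247×2.0 = 494 → clamp → 255
= RGB(255, 255, 255)


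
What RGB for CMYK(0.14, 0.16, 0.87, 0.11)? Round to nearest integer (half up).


R = 255 × (1-C) × (1-K) = 255 × 0.86 × 0.89 = 195.177 → 195
G = 255 × (1-M) × (1-K) = 255 × 0.84 × 0.89 = 190.638 → 191
B = 255 × (1-Y) × (1-K) = 255 × 0.13 × 0.89 = 29.5035 → 30
= RGB(195, 191, 30)


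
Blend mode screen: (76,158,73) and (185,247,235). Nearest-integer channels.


Screen: C = 255 - (255-A)×(255-B)/255, rounded to nearest integer
R: 255 - (255-76)×(255-185)/255 = 255 - 12530/255 ≈ 255 - 49.137 = 205.863 → 206
G: 255 - (255-158)×(255-247)/255 = 255 - 776/255 ≈ 255 - 3.043 = 251.957 → 252
B: 255 - (255-73)×(255-235)/255 = 255 - 3640/255 ≈ 255 - 14.275 = 240.725 → 241
= RGB(206, 252, 241)


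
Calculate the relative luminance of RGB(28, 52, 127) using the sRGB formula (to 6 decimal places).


Linearize each channel (sRGB transfer function): c = v/255; c_lin = c/12.92 if c ≤ 0.04045, else ((c+0.055)/1.055)^2.4
  R: 28/255 ≈ 0.109804 > 0.04045 → ((0.109804+0.055)/1.055)^2.4 ≈ 0.011612
  G: 52/255 ≈ 0.203922 > 0.04045 → ((0.203922+0.055)/1.055)^2.4 ≈ 0.034340
  B: 127/255 ≈ 0.498039 > 0.04045 → ((0.498039+0.055)/1.055)^2.4 ≈ 0.212231
R_lin = 0.011612, G_lin = 0.034340, B_lin = 0.212231
L = 0.2126×R + 0.7152×G + 0.0722×B
L = 0.2126×0.011612 + 0.7152×0.034340 + 0.0722×0.212231
L ≈ 0.042352


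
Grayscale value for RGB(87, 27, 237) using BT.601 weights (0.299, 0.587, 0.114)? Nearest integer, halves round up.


Gray = 0.299×R + 0.587×G + 0.114×B
Gray = 0.299×87 + 0.587×27 + 0.114×237
Gray = 26.013 + 15.849 + 27.018
Gray = 68.880 → round half up → 69
Gray = 69


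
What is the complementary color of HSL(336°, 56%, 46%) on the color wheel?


Complement = opposite side of color wheel = hue + 180°
H' = (336 + 180) mod 360 = 156°
S and L unchanged.
= HSL(156°, 56%, 46%)


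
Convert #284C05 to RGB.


28 → 40 (R)
4C → 76 (G)
05 → 5 (B)
= RGB(40, 76, 5)


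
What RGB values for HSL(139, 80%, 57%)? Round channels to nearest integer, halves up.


H=139°, S=0.80, L=0.57
C = (1-|2L-1|)×S = (1-|0.14|)×0.80 = 0.688
H' = H/60 = 139/60 ≈ 2.3167; X = C×(1-|H' mod 2 - 1|) ≈ 0.2179
m = L - C/2 = 0.57 - 0.344 = 0.226
Sector ⌊H'⌋ = 2 → (R',G',B') = (0.0, 0.688, ≈0.2179)
RGB = ((R'+m)×255, (G'+m)×255, (B'+m)×255) = (57.63, 233.07, 113.186)
Round half up → RGB(58, 233, 113)


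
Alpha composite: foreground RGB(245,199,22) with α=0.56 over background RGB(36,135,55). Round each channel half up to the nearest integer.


C = α×F + (1-α)×B, with 1-α = 0.44
R: 0.56×245 + 0.44×36 = 137.20 + 15.84 = 153.04 → 153
G: 0.56×199 + 0.44×135 = 111.44 + 59.40 = 170.84 → 171
B: 0.56×22 + 0.44×55 = 12.32 + 24.20 = 36.52 → 37
= RGB(153, 171, 37)


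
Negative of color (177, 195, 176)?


Invert: (255-R, 255-G, 255-B)
R: 255-177 = 78
G: 255-195 = 60
B: 255-176 = 79
= RGB(78, 60, 79)


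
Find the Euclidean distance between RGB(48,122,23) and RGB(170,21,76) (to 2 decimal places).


d = √[(R₁-R₂)² + (G₁-G₂)² + (B₁-B₂)²]
d = √[(48-170)² + (122-21)² + (23-76)²]
d = √[14884 + 10201 + 2809]
d = √27894
d ≈ 167.01


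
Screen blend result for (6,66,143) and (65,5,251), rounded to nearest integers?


Screen: C = 255 - (255-A)×(255-B)/255, rounded to nearest integer
R: 255 - (255-6)×(255-65)/255 = 255 - 47310/255 ≈ 255 - 185.529 = 69.471 → 69
G: 255 - (255-66)×(255-5)/255 = 255 - 47250/255 ≈ 255 - 185.294 = 69.706 → 70
B: 255 - (255-143)×(255-251)/255 = 255 - 448/255 ≈ 255 - 1.757 = 253.243 → 253
= RGB(69, 70, 253)


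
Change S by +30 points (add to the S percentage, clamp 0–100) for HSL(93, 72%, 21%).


Original S = 72%
Adjustment = +30 percentage points
New S = 72 + (30) = 102
Clamp to [0, 100] → 100
= HSL(93°, 100%, 21%)


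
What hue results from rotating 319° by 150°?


New hue = (H + rotation) mod 360
New hue = (319 + 150) mod 360
= 469 mod 360
= 109°


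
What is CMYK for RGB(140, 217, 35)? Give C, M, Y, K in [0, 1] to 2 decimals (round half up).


R'=140/255≈0.5490, G'=217/255≈0.8510, B'=35/255≈0.1373
K = 1 - max(R',G',B') = 1 - 217/255 = 38/255 = 0.14901… → 0.15
(1-R'-K)/(1-K) simplifies to (max-R)/max with max = 217:
C = (217-140)/217 = 77/217 = 0.35483… → 0.35
M = (217-217)/217 = 0/217 = 0 → 0.00
Y = (217-35)/217 = 182/217 = 0.83870… → 0.84
= CMYK(0.35, 0.00, 0.84, 0.15)


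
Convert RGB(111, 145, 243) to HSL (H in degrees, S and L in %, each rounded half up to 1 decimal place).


Normalize: R'=111/255≈0.4353, G'=145/255≈0.5686, B'=243/255≈0.9529
Max=243/255, Min=111/255, Δ=Max-Min=132/255
L = (Max+Min)/2 = (243+111)/510 = 354/510 = 0.69411… → L = 69.4%
L > 0.5 → S = Δ/(2-Max-Min) = 132/(510-243-111) = 132/156 = 0.84615… → S = 84.6%
(the 1/255 factors cancel in S and H, so raw channel differences can be used)
Max is B' → H = 60 × ((R-G)/Δ + 4) = 60 × ((111-145)/132 + 4)
  -34/132 + 4 = -0.2575… + 4 = 3.7424…
  H = 60 × 3.7424… = 224.545…° → H = 224.5°
= HSL(224.5°, 84.6%, 69.4%)


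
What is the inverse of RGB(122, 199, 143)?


Invert: (255-R, 255-G, 255-B)
R: 255-122 = 133
G: 255-199 = 56
B: 255-143 = 112
= RGB(133, 56, 112)


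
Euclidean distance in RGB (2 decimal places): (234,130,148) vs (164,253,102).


d = √[(R₁-R₂)² + (G₁-G₂)² + (B₁-B₂)²]
d = √[(234-164)² + (130-253)² + (148-102)²]
d = √[4900 + 15129 + 2116]
d = √22145
d ≈ 148.81


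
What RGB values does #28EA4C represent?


28 → 40 (R)
EA → 234 (G)
4C → 76 (B)
= RGB(40, 234, 76)


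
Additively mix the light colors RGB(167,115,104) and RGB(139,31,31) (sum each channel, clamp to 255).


Additive: each channel = min(255, C₁+C₂)
R: 167+139 = 306 → 255
G: 115+31 = 146 → 146
B: 104+31 = 135 → 135
= RGB(255, 146, 135)


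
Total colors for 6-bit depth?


Colors = 2^bits = 2^6
= 64 colors


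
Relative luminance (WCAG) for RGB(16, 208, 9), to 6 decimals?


Linearize each channel (sRGB transfer function): c = v/255; c_lin = c/12.92 if c ≤ 0.04045, else ((c+0.055)/1.055)^2.4
  R: 16/255 ≈ 0.062745 > 0.04045 → ((0.062745+0.055)/1.055)^2.4 ≈ 0.005182
  G: 208/255 ≈ 0.815686 > 0.04045 → ((0.815686+0.055)/1.055)^2.4 ≈ 0.630757
  B: 9/255 ≈ 0.035294 ≤ 0.04045 → 0.035294/12.92 ≈ 0.002732
R_lin = 0.005182, G_lin = 0.630757, B_lin = 0.002732
L = 0.2126×R + 0.7152×G + 0.0722×B
L = 0.2126×0.005182 + 0.7152×0.630757 + 0.0722×0.002732
L ≈ 0.452416


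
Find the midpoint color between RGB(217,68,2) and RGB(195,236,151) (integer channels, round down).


Midpoint: each channel = ⌊(C₁+C₂)/2⌋
R: ⌊(217+195)/2⌋ = 206
G: ⌊(68+236)/2⌋ = 152
B: ⌊(2+151)/2⌋ = 76
= RGB(206, 152, 76)


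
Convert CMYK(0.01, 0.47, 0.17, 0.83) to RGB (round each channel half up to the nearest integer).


R = 255 × (1-C) × (1-K) = 255 × 0.99 × 0.17 = 42.9165 → 43
G = 255 × (1-M) × (1-K) = 255 × 0.53 × 0.17 = 22.9755 → 23
B = 255 × (1-Y) × (1-K) = 255 × 0.83 × 0.17 = 35.9805 → 36
= RGB(43, 23, 36)


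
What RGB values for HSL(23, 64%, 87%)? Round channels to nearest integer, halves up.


H=23°, S=0.64, L=0.87
C = (1-|2L-1|)×S = (1-|0.74|)×0.64 = 0.1664
H' = H/60 = 23/60 ≈ 0.3833; X = C×(1-|H' mod 2 - 1|) ≈ 0.0638
m = L - C/2 = 0.87 - 0.0832 = 0.7868
Sector ⌊H'⌋ = 0 → (R',G',B') = (0.1664, ≈0.0638, 0.0)
RGB = ((R'+m)×255, (G'+m)×255, (B'+m)×255) = (243.066, 216.8996, 200.634)
Round half up → RGB(243, 217, 201)


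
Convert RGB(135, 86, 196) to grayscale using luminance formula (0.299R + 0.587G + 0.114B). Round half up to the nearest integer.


Gray = 0.299×R + 0.587×G + 0.114×B
Gray = 0.299×135 + 0.587×86 + 0.114×196
Gray = 40.365 + 50.482 + 22.344
Gray = 113.191 → round half up → 113
Gray = 113


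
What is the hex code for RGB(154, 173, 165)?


R = 154 → 9A (hex)
G = 173 → AD (hex)
B = 165 → A5 (hex)
Hex = #9AADA5


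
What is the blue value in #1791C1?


Color: #1791C1
R = 17 = 23
G = 91 = 145
B = C1 = 193
Blue = 193


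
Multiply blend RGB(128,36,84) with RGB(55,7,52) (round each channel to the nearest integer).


Multiply: C = A×B/255, rounded to nearest integer
R: 128×55/255 = 7040/255 ≈ 27.608 → 28
G: 36×7/255 = 252/255 ≈ 0.988 → 1
B: 84×52/255 = 4368/255 ≈ 17.129 → 17
= RGB(28, 1, 17)


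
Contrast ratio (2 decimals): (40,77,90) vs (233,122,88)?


Linearize each sRGB channel c=v/255: c/12.92 if c ≤ 0.04045 else ((c+0.055)/1.055)^2.4
L = 0.2126×R_lin + 0.7152×G_lin + 0.0722×B_lin
Color 1 (40,77,90):
  R=40: 40/255≈0.1569 > 0.04045 → ((0.1569+0.055)/1.055)^2.4 ≈ 0.02122
  G=77: 77/255≈0.3020 > 0.04045 → ((0.3020+0.055)/1.055)^2.4 ≈ 0.07421
  B=90: 90/255≈0.3529 > 0.04045 → ((0.3529+0.055)/1.055)^2.4 ≈ 0.10224
  L1 = 0.2126×0.02122 + 0.7152×0.07421 + 0.0722×0.10224 ≈ 0.06497
Color 2 (233,122,88):
  R=233: 233/255≈0.9137 > 0.04045 → ((0.9137+0.055)/1.055)^2.4 ≈ 0.81485
  G=122: 122/255≈0.4784 > 0.04045 → ((0.4784+0.055)/1.055)^2.4 ≈ 0.19462
  B=88: 88/255≈0.3451 > 0.04045 → ((0.3451+0.055)/1.055)^2.4 ≈ 0.09759
  L2 = 0.2126×0.81485 + 0.7152×0.19462 + 0.0722×0.09759 ≈ 0.31947
Lighter = 0.31947, Darker = 0.06497
Ratio = (L_lighter + 0.05) / (L_darker + 0.05)
Ratio = (0.31947 + 0.05) / (0.06497 + 0.05) = 0.36947 / 0.11497 ≈ 3.2136
Ratio ≈ 3.21:1


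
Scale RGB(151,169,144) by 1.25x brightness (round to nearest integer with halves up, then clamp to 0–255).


Multiply each channel by 1.25, round half up, clamp to [0, 255]
R: 151×1.25 = 188.75 → round → 189
G: 169×1.25 = 211.25 → round → 211
B: 144×1.25 = 180
= RGB(189, 211, 180)


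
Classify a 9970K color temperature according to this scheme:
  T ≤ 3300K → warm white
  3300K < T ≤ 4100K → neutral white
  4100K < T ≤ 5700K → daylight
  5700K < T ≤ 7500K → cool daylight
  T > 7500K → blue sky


Temperature: 9970K
9970K > 7500K → blue sky
Classification: blue sky


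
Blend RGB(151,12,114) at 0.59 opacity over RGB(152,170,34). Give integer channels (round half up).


C = α×F + (1-α)×B, with 1-α = 0.41
R: 0.59×151 + 0.41×152 = 89.09 + 62.32 = 151.41 → 151
G: 0.59×12 + 0.41×170 = 7.08 + 69.70 = 76.78 → 77
B: 0.59×114 + 0.41×34 = 67.26 + 13.94 = 81.20 → 81
= RGB(151, 77, 81)


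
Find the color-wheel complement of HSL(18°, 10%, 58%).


Complement = opposite side of color wheel = hue + 180°
H' = (18 + 180) mod 360 = 198°
S and L unchanged.
= HSL(198°, 10%, 58%)


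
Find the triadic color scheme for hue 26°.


Triadic: equally spaced at 120° intervals
H1 = 26°
H2 = (26 + 120) mod 360 = 146°
H3 = (26 + 240) mod 360 = 266°
Triadic = 26°, 146°, 266°


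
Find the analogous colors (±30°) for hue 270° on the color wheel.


Base hue: 270°
Left analog: (270 - 30) mod 360 = 240°
Right analog: (270 + 30) mod 360 = 300°
Analogous hues = 240° and 300°


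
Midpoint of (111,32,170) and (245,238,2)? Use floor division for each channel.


Midpoint: each channel = ⌊(C₁+C₂)/2⌋
R: ⌊(111+245)/2⌋ = 178
G: ⌊(32+238)/2⌋ = 135
B: ⌊(170+2)/2⌋ = 86
= RGB(178, 135, 86)


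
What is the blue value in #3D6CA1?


Color: #3D6CA1
R = 3D = 61
G = 6C = 108
B = A1 = 161
Blue = 161


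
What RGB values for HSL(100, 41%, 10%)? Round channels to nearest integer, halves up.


H=100°, S=0.41, L=0.10
C = (1-|2L-1|)×S = (1-|-0.80|)×0.41 = 0.082
H' = H/60 = 100/60 ≈ 1.6667; X = C×(1-|H' mod 2 - 1|) ≈ 0.0273
m = L - C/2 = 0.10 - 0.041 = 0.059
Sector ⌊H'⌋ = 1 → (R',G',B') = (≈0.0273, 0.082, 0.0)
RGB = ((R'+m)×255, (G'+m)×255, (B'+m)×255) = (22.015, 35.955, 15.045)
Round half up → RGB(22, 36, 15)


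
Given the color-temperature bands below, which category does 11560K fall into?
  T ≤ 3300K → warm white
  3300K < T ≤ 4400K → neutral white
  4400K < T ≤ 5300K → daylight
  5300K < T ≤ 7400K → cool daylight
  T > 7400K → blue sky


Temperature: 11560K
11560K > 7400K → blue sky
Classification: blue sky


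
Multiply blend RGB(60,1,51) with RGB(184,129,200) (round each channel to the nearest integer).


Multiply: C = A×B/255, rounded to nearest integer
R: 60×184/255 = 11040/255 ≈ 43.294 → 43
G: 1×129/255 = 129/255 ≈ 0.506 → 1
B: 51×200/255 = 10200/255 ≈ 40.000 → 40
= RGB(43, 1, 40)


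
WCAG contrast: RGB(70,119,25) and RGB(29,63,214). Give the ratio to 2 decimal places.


Linearize each sRGB channel c=v/255: c/12.92 if c ≤ 0.04045 else ((c+0.055)/1.055)^2.4
L = 0.2126×R_lin + 0.7152×G_lin + 0.0722×B_lin
Color 1 (70,119,25):
  R=70: 70/255≈0.2745 > 0.04045 → ((0.2745+0.055)/1.055)^2.4 ≈ 0.06125
  G=119: 119/255≈0.4667 > 0.04045 → ((0.4667+0.055)/1.055)^2.4 ≈ 0.18447
  B=25: 25/255≈0.0980 > 0.04045 → ((0.0980+0.055)/1.055)^2.4 ≈ 0.00972
  L1 = 0.2126×0.06125 + 0.7152×0.18447 + 0.0722×0.00972 ≈ 0.14566
Color 2 (29,63,214):
  R=29: 29/255≈0.1137 > 0.04045 → ((0.1137+0.055)/1.055)^2.4 ≈ 0.01229
  G=63: 63/255≈0.2471 > 0.04045 → ((0.2471+0.055)/1.055)^2.4 ≈ 0.04971
  B=214: 214/255≈0.8392 > 0.04045 → ((0.8392+0.055)/1.055)^2.4 ≈ 0.67244
  L2 = 0.2126×0.01229 + 0.7152×0.04971 + 0.0722×0.67244 ≈ 0.08671
Lighter = 0.14566, Darker = 0.08671
Ratio = (L_lighter + 0.05) / (L_darker + 0.05)
Ratio = (0.14566 + 0.05) / (0.08671 + 0.05) = 0.19566 / 0.13671 ≈ 1.4312
Ratio ≈ 1.43:1


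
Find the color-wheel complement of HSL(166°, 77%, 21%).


Complement = opposite side of color wheel = hue + 180°
H' = (166 + 180) mod 360 = 346°
S and L unchanged.
= HSL(346°, 77%, 21%)


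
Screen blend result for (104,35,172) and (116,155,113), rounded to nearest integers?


Screen: C = 255 - (255-A)×(255-B)/255, rounded to nearest integer
R: 255 - (255-104)×(255-116)/255 = 255 - 20989/255 ≈ 255 - 82.310 = 172.690 → 173
G: 255 - (255-35)×(255-155)/255 = 255 - 22000/255 ≈ 255 - 86.275 = 168.725 → 169
B: 255 - (255-172)×(255-113)/255 = 255 - 11786/255 ≈ 255 - 46.220 = 208.780 → 209
= RGB(173, 169, 209)


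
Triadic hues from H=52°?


Triadic: equally spaced at 120° intervals
H1 = 52°
H2 = (52 + 120) mod 360 = 172°
H3 = (52 + 240) mod 360 = 292°
Triadic = 52°, 172°, 292°


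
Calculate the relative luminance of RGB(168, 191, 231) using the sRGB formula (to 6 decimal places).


Linearize each channel (sRGB transfer function): c = v/255; c_lin = c/12.92 if c ≤ 0.04045, else ((c+0.055)/1.055)^2.4
  R: 168/255 ≈ 0.658824 > 0.04045 → ((0.658824+0.055)/1.055)^2.4 ≈ 0.391572
  G: 191/255 ≈ 0.749020 > 0.04045 → ((0.749020+0.055)/1.055)^2.4 ≈ 0.520996
  B: 231/255 ≈ 0.905882 > 0.04045 → ((0.905882+0.055)/1.055)^2.4 ≈ 0.799103
R_lin = 0.391572, G_lin = 0.520996, B_lin = 0.799103
L = 0.2126×R + 0.7152×G + 0.0722×B
L = 0.2126×0.391572 + 0.7152×0.520996 + 0.0722×0.799103
L ≈ 0.513560


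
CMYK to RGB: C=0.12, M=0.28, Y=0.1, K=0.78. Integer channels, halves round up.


R = 255 × (1-C) × (1-K) = 255 × 0.88 × 0.22 = 49.368 → 49
G = 255 × (1-M) × (1-K) = 255 × 0.72 × 0.22 = 40.392 → 40
B = 255 × (1-Y) × (1-K) = 255 × 0.90 × 0.22 = 50.49 → 50
= RGB(49, 40, 50)


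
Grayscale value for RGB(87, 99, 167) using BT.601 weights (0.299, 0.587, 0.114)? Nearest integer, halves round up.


Gray = 0.299×R + 0.587×G + 0.114×B
Gray = 0.299×87 + 0.587×99 + 0.114×167
Gray = 26.013 + 58.113 + 19.038
Gray = 103.164 → round half up → 103
Gray = 103


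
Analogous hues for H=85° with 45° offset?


Base hue: 85°
Left analog: (85 - 45) mod 360 = 40°
Right analog: (85 + 45) mod 360 = 130°
Analogous hues = 40° and 130°


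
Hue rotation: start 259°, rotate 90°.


New hue = (H + rotation) mod 360
New hue = (259 + 90) mod 360
= 349 mod 360
= 349°


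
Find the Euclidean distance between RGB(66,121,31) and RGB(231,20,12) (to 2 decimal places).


d = √[(R₁-R₂)² + (G₁-G₂)² + (B₁-B₂)²]
d = √[(66-231)² + (121-20)² + (31-12)²]
d = √[27225 + 10201 + 361]
d = √37787
d ≈ 194.39


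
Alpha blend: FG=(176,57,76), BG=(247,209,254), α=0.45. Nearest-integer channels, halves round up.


C = α×F + (1-α)×B, with 1-α = 0.55
R: 0.45×176 + 0.55×247 = 79.20 + 135.85 = 215.05 → 215
G: 0.45×57 + 0.55×209 = 25.65 + 114.95 = 140.60 → 141
B: 0.45×76 + 0.55×254 = 34.20 + 139.70 = 173.90 → 174
= RGB(215, 141, 174)


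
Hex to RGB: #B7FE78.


B7 → 183 (R)
FE → 254 (G)
78 → 120 (B)
= RGB(183, 254, 120)


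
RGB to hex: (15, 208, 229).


R = 15 → 0F (hex)
G = 208 → D0 (hex)
B = 229 → E5 (hex)
Hex = #0FD0E5


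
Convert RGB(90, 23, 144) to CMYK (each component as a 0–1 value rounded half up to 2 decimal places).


R'=90/255≈0.3529, G'=23/255≈0.0902, B'=144/255≈0.5647
K = 1 - max(R',G',B') = 1 - 144/255 = 111/255 = 0.43529… → 0.44
(1-R'-K)/(1-K) simplifies to (max-R)/max with max = 144:
C = (144-90)/144 = 54/144 = 0.375 → 0.38
M = (144-23)/144 = 121/144 = 0.84027… → 0.84
Y = (144-144)/144 = 0/144 = 0 → 0.00
= CMYK(0.38, 0.84, 0.00, 0.44)


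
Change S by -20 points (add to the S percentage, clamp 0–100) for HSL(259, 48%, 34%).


Original S = 48%
Adjustment = -20 percentage points
New S = 48 + (-20) = 28
Clamp to [0, 100] → 28
= HSL(259°, 28%, 34%)


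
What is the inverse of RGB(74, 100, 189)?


Invert: (255-R, 255-G, 255-B)
R: 255-74 = 181
G: 255-100 = 155
B: 255-189 = 66
= RGB(181, 155, 66)


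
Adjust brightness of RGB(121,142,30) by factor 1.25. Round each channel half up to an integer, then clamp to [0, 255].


Multiply each channel by 1.25, round half up, clamp to [0, 255]
R: 121×1.25 = 151.25 → round → 151
G: 142×1.25 = 177.5 → round → 178
B: 30×1.25 = 37.5 → round → 38
= RGB(151, 178, 38)


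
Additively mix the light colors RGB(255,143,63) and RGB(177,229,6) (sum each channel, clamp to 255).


Additive: each channel = min(255, C₁+C₂)
R: 255+177 = 432 → 255
G: 143+229 = 372 → 255
B: 63+6 = 69 → 69
= RGB(255, 255, 69)


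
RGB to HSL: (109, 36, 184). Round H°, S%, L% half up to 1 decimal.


Normalize: R'=109/255≈0.4275, G'=36/255≈0.1412, B'=184/255≈0.7216
Max=184/255, Min=36/255, Δ=Max-Min=148/255
L = (Max+Min)/2 = (184+36)/510 = 220/510 = 0.43137… → L = 43.1%
L ≤ 0.5 → S = Δ/(Max+Min) = 148/(184+36) = 148/220 = 0.67272… → S = 67.3%
(the 1/255 factors cancel in S and H, so raw channel differences can be used)
Max is B' → H = 60 × ((R-G)/Δ + 4) = 60 × ((109-36)/148 + 4)
  73/148 + 4 = 0.4932… + 4 = 4.4932…
  H = 60 × 4.4932… = 269.594…° → H = 269.6°
= HSL(269.6°, 67.3%, 43.1%)


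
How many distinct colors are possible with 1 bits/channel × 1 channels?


Total bits = 1 bits/channel × 1 channels = 1 bits
Distinct colors = 2^1
= 2 colors


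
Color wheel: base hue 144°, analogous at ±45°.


Base hue: 144°
Left analog: (144 - 45) mod 360 = 99°
Right analog: (144 + 45) mod 360 = 189°
Analogous hues = 99° and 189°


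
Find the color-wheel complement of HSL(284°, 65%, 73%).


Complement = opposite side of color wheel = hue + 180°
H' = (284 + 180) mod 360 = 104°
S and L unchanged.
= HSL(104°, 65%, 73%)


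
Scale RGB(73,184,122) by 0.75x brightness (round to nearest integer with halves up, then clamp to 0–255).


Multiply each channel by 0.75, round half up, clamp to [0, 255]
R: 73×0.75 = 54.75 → round → 55
G: 184×0.75 = 138
B: 122×0.75 = 91.5 → round → 92
= RGB(55, 138, 92)


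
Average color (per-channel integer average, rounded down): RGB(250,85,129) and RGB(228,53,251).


Midpoint: each channel = ⌊(C₁+C₂)/2⌋
R: ⌊(250+228)/2⌋ = 239
G: ⌊(85+53)/2⌋ = 69
B: ⌊(129+251)/2⌋ = 190
= RGB(239, 69, 190)


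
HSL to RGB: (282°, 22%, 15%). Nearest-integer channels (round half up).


H=282°, S=0.22, L=0.15
C = (1-|2L-1|)×S = (1-|-0.70|)×0.22 = 0.066
H' = H/60 = 282/60 ≈ 4.7000; X = C×(1-|H' mod 2 - 1|) = 0.0462
m = L - C/2 = 0.15 - 0.033 = 0.117
Sector ⌊H'⌋ = 4 → (R',G',B') = (0.0462, 0.0, 0.066)
RGB = ((R'+m)×255, (G'+m)×255, (B'+m)×255) = (41.616, 29.835, 46.665)
Round half up → RGB(42, 30, 47)


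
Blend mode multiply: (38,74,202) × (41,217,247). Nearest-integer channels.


Multiply: C = A×B/255, rounded to nearest integer
R: 38×41/255 = 1558/255 ≈ 6.110 → 6
G: 74×217/255 = 16058/255 ≈ 62.973 → 63
B: 202×247/255 = 49894/255 ≈ 195.663 → 196
= RGB(6, 63, 196)


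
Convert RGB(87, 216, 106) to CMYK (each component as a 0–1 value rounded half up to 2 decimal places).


R'=87/255≈0.3412, G'=216/255≈0.8471, B'=106/255≈0.4157
K = 1 - max(R',G',B') = 1 - 216/255 = 39/255 = 0.15294… → 0.15
(1-R'-K)/(1-K) simplifies to (max-R)/max with max = 216:
C = (216-87)/216 = 129/216 = 0.59722… → 0.60
M = (216-216)/216 = 0/216 = 0 → 0.00
Y = (216-106)/216 = 110/216 = 0.50925… → 0.51
= CMYK(0.60, 0.00, 0.51, 0.15)


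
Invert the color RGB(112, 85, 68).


Invert: (255-R, 255-G, 255-B)
R: 255-112 = 143
G: 255-85 = 170
B: 255-68 = 187
= RGB(143, 170, 187)


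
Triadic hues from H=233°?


Triadic: equally spaced at 120° intervals
H1 = 233°
H2 = (233 + 120) mod 360 = 353°
H3 = (233 + 240) mod 360 = 113°
Triadic = 233°, 353°, 113°


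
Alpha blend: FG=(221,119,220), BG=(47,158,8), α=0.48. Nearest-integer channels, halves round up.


C = α×F + (1-α)×B, with 1-α = 0.52
R: 0.48×221 + 0.52×47 = 106.08 + 24.44 = 130.52 → 131
G: 0.48×119 + 0.52×158 = 57.12 + 82.16 = 139.28 → 139
B: 0.48×220 + 0.52×8 = 105.60 + 4.16 = 109.76 → 110
= RGB(131, 139, 110)


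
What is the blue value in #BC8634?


Color: #BC8634
R = BC = 188
G = 86 = 134
B = 34 = 52
Blue = 52


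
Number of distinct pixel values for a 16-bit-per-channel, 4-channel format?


Total bits = 16 bits/channel × 4 channels = 64 bits
Distinct pixel values = 2^64
= 18,446,744,073,709,551,616 pixel values


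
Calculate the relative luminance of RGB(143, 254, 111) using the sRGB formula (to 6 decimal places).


Linearize each channel (sRGB transfer function): c = v/255; c_lin = c/12.92 if c ≤ 0.04045, else ((c+0.055)/1.055)^2.4
  R: 143/255 ≈ 0.560784 > 0.04045 → ((0.560784+0.055)/1.055)^2.4 ≈ 0.274677
  G: 254/255 ≈ 0.996078 > 0.04045 → ((0.996078+0.055)/1.055)^2.4 ≈ 0.991102
  B: 111/255 ≈ 0.435294 > 0.04045 → ((0.435294+0.055)/1.055)^2.4 ≈ 0.158961
R_lin = 0.274677, G_lin = 0.991102, B_lin = 0.158961
L = 0.2126×R + 0.7152×G + 0.0722×B
L = 0.2126×0.274677 + 0.7152×0.991102 + 0.0722×0.158961
L ≈ 0.778710


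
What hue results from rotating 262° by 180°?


New hue = (H + rotation) mod 360
New hue = (262 + 180) mod 360
= 442 mod 360
= 82°


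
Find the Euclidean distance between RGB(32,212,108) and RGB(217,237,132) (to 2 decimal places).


d = √[(R₁-R₂)² + (G₁-G₂)² + (B₁-B₂)²]
d = √[(32-217)² + (212-237)² + (108-132)²]
d = √[34225 + 625 + 576]
d = √35426
d ≈ 188.22


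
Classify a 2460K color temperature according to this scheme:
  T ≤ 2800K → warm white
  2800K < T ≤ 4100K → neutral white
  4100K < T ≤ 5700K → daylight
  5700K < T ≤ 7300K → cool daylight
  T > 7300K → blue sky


Temperature: 2460K
2460K ≤ 2800K → warm white
Classification: warm white


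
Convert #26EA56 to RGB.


26 → 38 (R)
EA → 234 (G)
56 → 86 (B)
= RGB(38, 234, 86)


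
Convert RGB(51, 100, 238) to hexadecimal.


R = 51 → 33 (hex)
G = 100 → 64 (hex)
B = 238 → EE (hex)
Hex = #3364EE


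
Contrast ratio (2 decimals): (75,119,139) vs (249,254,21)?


Linearize each sRGB channel c=v/255: c/12.92 if c ≤ 0.04045 else ((c+0.055)/1.055)^2.4
L = 0.2126×R_lin + 0.7152×G_lin + 0.0722×B_lin
Color 1 (75,119,139):
  R=75: 75/255≈0.2941 > 0.04045 → ((0.2941+0.055)/1.055)^2.4 ≈ 0.07036
  G=119: 119/255≈0.4667 > 0.04045 → ((0.4667+0.055)/1.055)^2.4 ≈ 0.18447
  B=139: 139/255≈0.5451 > 0.04045 → ((0.5451+0.055)/1.055)^2.4 ≈ 0.25818
  L1 = 0.2126×0.07036 + 0.7152×0.18447 + 0.0722×0.25818 ≈ 0.16554
Color 2 (249,254,21):
  R=249: 249/255≈0.9765 > 0.04045 → ((0.9765+0.055)/1.055)^2.4 ≈ 0.94731
  G=254: 254/255≈0.9961 > 0.04045 → ((0.9961+0.055)/1.055)^2.4 ≈ 0.99110
  B=21: 21/255≈0.0824 > 0.04045 → ((0.0824+0.055)/1.055)^2.4 ≈ 0.00750
  L2 = 0.2126×0.94731 + 0.7152×0.99110 + 0.0722×0.00750 ≈ 0.91078
Lighter = 0.91078, Darker = 0.16554
Ratio = (L_lighter + 0.05) / (L_darker + 0.05)
Ratio = (0.91078 + 0.05) / (0.16554 + 0.05) = 0.96078 / 0.21554 ≈ 4.4576
Ratio ≈ 4.46:1


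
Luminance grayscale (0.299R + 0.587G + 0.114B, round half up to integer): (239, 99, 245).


Gray = 0.299×R + 0.587×G + 0.114×B
Gray = 0.299×239 + 0.587×99 + 0.114×245
Gray = 71.461 + 58.113 + 27.930
Gray = 157.504 → round half up → 158
Gray = 158


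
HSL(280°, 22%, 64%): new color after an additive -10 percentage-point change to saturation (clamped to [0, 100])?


Original S = 22%
Adjustment = -10 percentage points
New S = 22 + (-10) = 12
Clamp to [0, 100] → 12
= HSL(280°, 12%, 64%)


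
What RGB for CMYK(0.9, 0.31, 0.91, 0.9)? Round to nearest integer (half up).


R = 255 × (1-C) × (1-K) = 255 × 0.10 × 0.10 = 2.55 → 3
G = 255 × (1-M) × (1-K) = 255 × 0.69 × 0.10 = 17.595 → 18
B = 255 × (1-Y) × (1-K) = 255 × 0.09 × 0.10 = 2.295 → 2
= RGB(3, 18, 2)


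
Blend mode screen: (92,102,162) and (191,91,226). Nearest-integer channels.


Screen: C = 255 - (255-A)×(255-B)/255, rounded to nearest integer
R: 255 - (255-92)×(255-191)/255 = 255 - 10432/255 ≈ 255 - 40.910 = 214.090 → 214
G: 255 - (255-102)×(255-91)/255 = 255 - 25092/255 ≈ 255 - 98.400 = 156.600 → 157
B: 255 - (255-162)×(255-226)/255 = 255 - 2697/255 ≈ 255 - 10.576 = 244.424 → 244
= RGB(214, 157, 244)


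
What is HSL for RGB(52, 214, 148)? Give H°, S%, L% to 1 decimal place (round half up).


Normalize: R'=52/255≈0.2039, G'=214/255≈0.8392, B'=148/255≈0.5804
Max=214/255, Min=52/255, Δ=Max-Min=162/255
L = (Max+Min)/2 = (214+52)/510 = 266/510 = 0.52156… → L = 52.2%
L > 0.5 → S = Δ/(2-Max-Min) = 162/(510-214-52) = 162/244 = 0.66393… → S = 66.4%
(the 1/255 factors cancel in S and H, so raw channel differences can be used)
Max is G' → H = 60 × ((B-R)/Δ + 2) = 60 × ((148-52)/162 + 2)
  96/162 + 2 = 0.5925… + 2 = 2.5925…
  H = 60 × 2.5925… = 155.555…° → H = 155.6°
= HSL(155.6°, 66.4%, 52.2%)


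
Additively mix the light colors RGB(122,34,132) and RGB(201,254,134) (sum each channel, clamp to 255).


Additive: each channel = min(255, C₁+C₂)
R: 122+201 = 323 → 255
G: 34+254 = 288 → 255
B: 132+134 = 266 → 255
= RGB(255, 255, 255)


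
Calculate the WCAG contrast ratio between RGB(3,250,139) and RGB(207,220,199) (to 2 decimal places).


Linearize each sRGB channel c=v/255: c/12.92 if c ≤ 0.04045 else ((c+0.055)/1.055)^2.4
L = 0.2126×R_lin + 0.7152×G_lin + 0.0722×B_lin
Color 1 (3,250,139):
  R=3: 3/255≈0.0118 ≤ 0.04045 → 0.0118/12.92 ≈ 0.00091
  G=250: 250/255≈0.9804 > 0.04045 → ((0.9804+0.055)/1.055)^2.4 ≈ 0.95597
  B=139: 139/255≈0.5451 > 0.04045 → ((0.5451+0.055)/1.055)^2.4 ≈ 0.25818
  L1 = 0.2126×0.00091 + 0.7152×0.95597 + 0.0722×0.25818 ≈ 0.70255
Color 2 (207,220,199):
  R=207: 207/255≈0.8118 > 0.04045 → ((0.8118+0.055)/1.055)^2.4 ≈ 0.62396
  G=220: 220/255≈0.8627 > 0.04045 → ((0.8627+0.055)/1.055)^2.4 ≈ 0.71569
  B=199: 199/255≈0.7804 > 0.04045 → ((0.7804+0.055)/1.055)^2.4 ≈ 0.57112
  L2 = 0.2126×0.62396 + 0.7152×0.71569 + 0.0722×0.57112 ≈ 0.68575
Lighter = 0.70255, Darker = 0.68575
Ratio = (L_lighter + 0.05) / (L_darker + 0.05)
Ratio = (0.70255 + 0.05) / (0.68575 + 0.05) = 0.75255 / 0.73575 ≈ 1.0228
Ratio ≈ 1.02:1


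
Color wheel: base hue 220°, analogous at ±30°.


Base hue: 220°
Left analog: (220 - 30) mod 360 = 190°
Right analog: (220 + 30) mod 360 = 250°
Analogous hues = 190° and 250°


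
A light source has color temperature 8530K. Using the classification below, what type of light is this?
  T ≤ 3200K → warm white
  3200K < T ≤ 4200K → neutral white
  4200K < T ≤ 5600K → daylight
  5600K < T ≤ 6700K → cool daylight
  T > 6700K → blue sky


Temperature: 8530K
8530K > 6700K → blue sky
Classification: blue sky
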